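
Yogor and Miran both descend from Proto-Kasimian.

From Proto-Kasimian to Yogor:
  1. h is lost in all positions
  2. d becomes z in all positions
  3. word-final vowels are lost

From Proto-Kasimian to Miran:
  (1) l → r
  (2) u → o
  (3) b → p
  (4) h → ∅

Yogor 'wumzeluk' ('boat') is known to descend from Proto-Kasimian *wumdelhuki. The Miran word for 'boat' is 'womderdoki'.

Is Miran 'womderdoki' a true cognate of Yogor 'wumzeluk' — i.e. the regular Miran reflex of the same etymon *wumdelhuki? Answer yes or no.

no

Derive the expected Miran reflex of *wumdelhuki:
Miran: *wumdelhuki > wumderhuki > womderhoki > womderoki  (by unconditioned shift, vowel merger, h-loss)
The regular Miran reflex would be 'womderoki', but the attested form is 'womderdoki'. The correspondence is irregular, so they are not cognates (the Miran form has a different source).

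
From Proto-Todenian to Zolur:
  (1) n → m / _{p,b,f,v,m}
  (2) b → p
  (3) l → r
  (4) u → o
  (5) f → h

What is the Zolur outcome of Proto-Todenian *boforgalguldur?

pohorgargordor

Zolur: *boforgalguldur
  boforgalguldur (rule 1 does not apply)
  boforgalguldur → poforgalguldur   [unconditioned shift]
  poforgalguldur → poforgargurdur   [unconditioned shift]
  poforgargurdur → poforgargordor   [vowel merger]
  poforgargordor → pohorgargordor   [unconditioned shift]
  giving Zolur pohorgargordor.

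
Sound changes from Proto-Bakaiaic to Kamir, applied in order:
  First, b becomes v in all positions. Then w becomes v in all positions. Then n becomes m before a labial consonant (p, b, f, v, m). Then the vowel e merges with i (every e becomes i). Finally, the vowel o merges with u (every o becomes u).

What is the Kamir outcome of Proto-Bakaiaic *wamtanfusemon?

vamtamfusimun

Kamir: *wamtanfusemon
  wamtanfusemon (rule 1 does not apply)
  wamtanfusemon → vamtanfusemon   [unconditioned shift]
  vamtanfusemon → vamtamfusemon   [nasal place assimilation]
  vamtamfusemon → vamtamfusimon   [vowel merger]
  vamtamfusimon → vamtamfusimun   [vowel merger]
  giving Kamir vamtamfusimun.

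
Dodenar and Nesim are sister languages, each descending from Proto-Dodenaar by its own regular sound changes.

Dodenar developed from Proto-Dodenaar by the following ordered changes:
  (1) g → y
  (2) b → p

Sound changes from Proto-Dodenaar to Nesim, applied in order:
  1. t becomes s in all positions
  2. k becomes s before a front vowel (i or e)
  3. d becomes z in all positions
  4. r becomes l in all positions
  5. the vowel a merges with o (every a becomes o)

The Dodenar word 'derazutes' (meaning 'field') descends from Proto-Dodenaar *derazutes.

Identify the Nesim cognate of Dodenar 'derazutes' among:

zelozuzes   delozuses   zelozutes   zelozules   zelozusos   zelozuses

zelozuses

Nesim: start from *derazutes.
  rule 1 (unconditioned shift): derazutes → derazuses
  rule 2: no change — derazuses
  rule 3 (unconditioned shift): derazuses → zerazuses
  rule 4 (unconditioned shift): zerazuses → zelazuses
  rule 5 (vowel merger): zelazuses → zelozuses
  ⇒ Nesim zelozuses
The other candidates each miss or misapply at least one Nesim change.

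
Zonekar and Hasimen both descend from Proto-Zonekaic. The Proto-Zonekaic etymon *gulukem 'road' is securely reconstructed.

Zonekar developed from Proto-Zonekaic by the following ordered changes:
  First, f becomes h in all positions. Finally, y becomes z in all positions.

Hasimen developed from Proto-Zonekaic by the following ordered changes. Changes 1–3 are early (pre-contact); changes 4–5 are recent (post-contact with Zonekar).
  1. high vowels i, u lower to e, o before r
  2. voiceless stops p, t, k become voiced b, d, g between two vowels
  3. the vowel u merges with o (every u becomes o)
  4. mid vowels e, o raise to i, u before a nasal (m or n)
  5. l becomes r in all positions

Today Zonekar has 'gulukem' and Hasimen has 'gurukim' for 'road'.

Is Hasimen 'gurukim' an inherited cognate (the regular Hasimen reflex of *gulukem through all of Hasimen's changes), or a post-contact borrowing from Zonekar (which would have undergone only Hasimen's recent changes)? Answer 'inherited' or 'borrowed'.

borrowed

If inherited, *gulukem would pass through all of Hasimen's changes:
Hasimen: *gulukem > gulugem > gologem > gologim > gorogim  (by intervocalic voicing, vowel merger, pre-nasal raising, unconditioned shift)
If borrowed from Zonekar 'gulukem' after the early changes, it would undergo only the recent ones:
  rule 4 (pre-nasal raising): gulukem → gulukim
  rule 5 (unconditioned shift): gulukim → gurukim
  ⇒ as a loan: gurukim
Hasimen 'gurukim' matches the loan outcome 'gurukim', not the inherited 'gorogim' — it skipped the early Hasimen changes, so it was borrowed from Zonekar.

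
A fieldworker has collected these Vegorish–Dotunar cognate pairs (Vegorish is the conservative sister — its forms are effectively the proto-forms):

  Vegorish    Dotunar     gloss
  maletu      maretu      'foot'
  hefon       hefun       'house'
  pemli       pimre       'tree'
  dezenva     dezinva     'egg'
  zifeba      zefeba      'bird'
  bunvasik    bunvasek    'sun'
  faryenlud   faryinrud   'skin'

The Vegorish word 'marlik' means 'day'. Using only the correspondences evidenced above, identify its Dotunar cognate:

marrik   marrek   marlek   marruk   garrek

marrek

pemli ~ pimre — Vegorish l corresponds to Dotunar r after a consonant, before a front vowel.
bunvasik ~ bunvasek — Vegorish i corresponds to Dotunar e after a consonant, before a consonant other than r, m, n, p, b, f, v.
Applying these to Vegorish 'marlik':
  marlik → marrik   (l→r after a consonant, before a front vowel)
  marrik → marrek   (i→e after a consonant, before a consonant other than r, m, n, p, b, f, v)
So the Dotunar cognate is 'marrek'.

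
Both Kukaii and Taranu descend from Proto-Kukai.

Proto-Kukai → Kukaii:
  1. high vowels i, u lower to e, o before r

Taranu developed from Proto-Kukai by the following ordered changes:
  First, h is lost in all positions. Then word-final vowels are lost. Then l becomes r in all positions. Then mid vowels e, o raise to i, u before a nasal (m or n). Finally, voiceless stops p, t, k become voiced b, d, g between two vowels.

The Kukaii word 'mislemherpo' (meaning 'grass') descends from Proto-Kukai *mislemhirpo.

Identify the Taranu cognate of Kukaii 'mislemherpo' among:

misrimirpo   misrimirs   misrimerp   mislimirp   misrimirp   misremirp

misrimirp

Taranu: *mislemhirpo
  mislemhirpo → mislemirpo   [h-loss]
  mislemirpo → mislemirp   [apocope]
  mislemirp → misremirp   [unconditioned shift]
  misremirp → misrimirp   [pre-nasal raising]
  misrimirp (rule 5 does not apply)
  giving Taranu misrimirp.
Among the options, 'misrimirp' alone shows every Taranu change applied in order.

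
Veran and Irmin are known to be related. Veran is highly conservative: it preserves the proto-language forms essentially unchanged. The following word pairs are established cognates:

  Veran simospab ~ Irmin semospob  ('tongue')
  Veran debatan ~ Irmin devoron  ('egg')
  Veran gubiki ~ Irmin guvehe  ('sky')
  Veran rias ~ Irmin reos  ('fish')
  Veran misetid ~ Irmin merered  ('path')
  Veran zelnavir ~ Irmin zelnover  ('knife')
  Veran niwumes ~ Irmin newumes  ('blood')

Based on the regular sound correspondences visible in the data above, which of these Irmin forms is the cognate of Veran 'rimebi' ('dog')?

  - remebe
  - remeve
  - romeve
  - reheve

simospab ~ semospob — Veran i corresponds to Irmin e after a consonant, before a nasal.
gubiki ~ guvehe — Veran b corresponds to Irmin v between vowels (before a front vowel).
gubiki ~ guvehe — Veran i corresponds to Irmin e word-finally.
Applying these to Veran 'rimebi':
  rimebi → remebi   (i→e after a consonant, before a nasal)
  remebi → remevi   (b→v between vowels (before a front vowel))
  remevi → remeve   (i→e word-finally)
So the Irmin cognate is 'remeve'.

remeve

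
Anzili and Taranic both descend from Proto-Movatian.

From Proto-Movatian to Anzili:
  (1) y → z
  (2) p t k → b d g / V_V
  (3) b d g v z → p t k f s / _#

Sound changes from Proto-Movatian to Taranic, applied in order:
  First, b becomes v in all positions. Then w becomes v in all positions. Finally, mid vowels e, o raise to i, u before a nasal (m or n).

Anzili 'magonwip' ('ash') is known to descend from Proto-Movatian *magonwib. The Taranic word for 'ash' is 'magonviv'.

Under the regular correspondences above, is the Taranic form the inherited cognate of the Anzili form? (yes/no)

no

Derive the expected Taranic reflex of *magonwib:
Taranic: *magonwib > magonwiv > magonviv > magunviv  (by unconditioned shift, unconditioned shift, pre-nasal raising)
The regular Taranic reflex would be 'magunviv', but the attested form is 'magonviv'. The correspondence is irregular, so they are not cognates (the Taranic form has a different source).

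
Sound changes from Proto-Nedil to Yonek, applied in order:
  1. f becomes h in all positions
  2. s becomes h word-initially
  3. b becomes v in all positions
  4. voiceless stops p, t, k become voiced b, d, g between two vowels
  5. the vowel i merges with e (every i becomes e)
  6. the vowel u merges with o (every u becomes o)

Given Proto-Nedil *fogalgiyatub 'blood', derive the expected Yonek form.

hogalgeyadov

Yonek: *fogalgiyatub
  fogalgiyatub → hogalgiyatub   [unconditioned shift]
  hogalgiyatub (rule 2 does not apply)
  hogalgiyatub → hogalgiyatuv   [unconditioned shift]
  hogalgiyatuv → hogalgiyaduv   [intervocalic voicing]
  hogalgiyaduv → hogalgeyaduv   [vowel merger]
  hogalgeyaduv → hogalgeyadov   [vowel merger]
  giving Yonek hogalgeyadov.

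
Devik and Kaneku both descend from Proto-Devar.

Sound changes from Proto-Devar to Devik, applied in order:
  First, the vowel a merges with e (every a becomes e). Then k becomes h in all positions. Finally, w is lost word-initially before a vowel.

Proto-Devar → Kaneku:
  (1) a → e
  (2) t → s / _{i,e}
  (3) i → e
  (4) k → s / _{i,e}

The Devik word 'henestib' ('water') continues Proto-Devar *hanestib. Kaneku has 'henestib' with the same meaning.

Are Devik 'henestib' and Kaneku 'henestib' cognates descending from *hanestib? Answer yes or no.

no

Derive the expected Kaneku reflex of *hanestib:
Kaneku: start from *hanestib.
  rule 1 (vowel merger): hanestib → henestib
  rule 2 (palatalisation): henestib → henessib
  rule 3 (vowel merger): henessib → henesseb
  rule 4: no change — henesseb
  ⇒ Kaneku henesseb
The regular Kaneku reflex would be 'henesseb', but the attested form is 'henestib'. The correspondence is irregular, so they are not cognates (the Kaneku form has a different source).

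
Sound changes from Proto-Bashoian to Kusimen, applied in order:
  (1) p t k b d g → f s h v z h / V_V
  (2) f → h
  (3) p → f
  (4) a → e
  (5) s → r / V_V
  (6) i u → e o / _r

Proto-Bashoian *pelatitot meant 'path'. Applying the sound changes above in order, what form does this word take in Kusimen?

Kusimen: *pelatitot > pelasisot > felasisot > felesisot > felerirot > felererot  (by intervocalic lenition, unconditioned shift, vowel merger, rhotacism, pre-rhotic lowering)

felererot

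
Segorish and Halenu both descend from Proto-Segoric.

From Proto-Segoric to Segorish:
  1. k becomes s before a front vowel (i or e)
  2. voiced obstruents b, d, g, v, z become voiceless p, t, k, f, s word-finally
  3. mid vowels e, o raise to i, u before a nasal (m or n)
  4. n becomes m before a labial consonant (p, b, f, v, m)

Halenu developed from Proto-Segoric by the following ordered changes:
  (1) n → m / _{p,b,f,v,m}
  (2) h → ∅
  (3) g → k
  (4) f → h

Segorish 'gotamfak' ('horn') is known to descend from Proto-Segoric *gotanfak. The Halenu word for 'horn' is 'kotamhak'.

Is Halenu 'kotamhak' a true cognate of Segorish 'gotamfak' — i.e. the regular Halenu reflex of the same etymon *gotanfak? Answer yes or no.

yes

Derive the expected Halenu reflex of *gotanfak:
Halenu: start from *gotanfak.
  rule 1 (nasal place assimilation): gotanfak → gotamfak
  rule 2: no change — gotamfak
  rule 3 (unconditioned shift): gotamfak → kotamfak
  rule 4 (unconditioned shift): kotamfak → kotamhak
  ⇒ Halenu kotamhak
Halenu 'kotamhak' matches the regular reflex exactly, so the pair is cognate.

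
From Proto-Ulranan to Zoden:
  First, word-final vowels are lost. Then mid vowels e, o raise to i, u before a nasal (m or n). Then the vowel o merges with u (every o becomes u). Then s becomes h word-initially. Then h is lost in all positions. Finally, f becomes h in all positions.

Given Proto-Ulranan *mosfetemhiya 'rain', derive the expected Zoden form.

Zoden: *mosfetemhiya
  mosfetemhiya → mosfetemhiy   [apocope]
  mosfetemhiy → mosfetimhiy   [pre-nasal raising]
  mosfetimhiy → musfetimhiy   [vowel merger]
  musfetimhiy (rule 4 does not apply)
  musfetimhiy → musfetimiy   [h-loss]
  musfetimiy → mushetimiy   [unconditioned shift]
  giving Zoden mushetimiy.

mushetimiy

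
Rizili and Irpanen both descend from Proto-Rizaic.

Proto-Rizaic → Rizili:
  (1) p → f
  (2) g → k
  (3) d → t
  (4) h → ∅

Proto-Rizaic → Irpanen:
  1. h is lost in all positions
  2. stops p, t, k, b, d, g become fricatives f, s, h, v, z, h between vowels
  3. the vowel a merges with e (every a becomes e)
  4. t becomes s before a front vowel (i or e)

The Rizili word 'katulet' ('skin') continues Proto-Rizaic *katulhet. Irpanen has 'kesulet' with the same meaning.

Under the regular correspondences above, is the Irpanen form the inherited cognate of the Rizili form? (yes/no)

Derive the expected Irpanen reflex of *katulhet:
Irpanen: start from *katulhet.
  rule 1 (h-loss): katulhet → katulet
  rule 2 (intervocalic lenition): katulet → kasulet
  rule 3 (vowel merger): kasulet → kesulet
  rule 4: no change — kesulet
  ⇒ Irpanen kesulet
Irpanen 'kesulet' matches the regular reflex exactly, so the pair is cognate.

yes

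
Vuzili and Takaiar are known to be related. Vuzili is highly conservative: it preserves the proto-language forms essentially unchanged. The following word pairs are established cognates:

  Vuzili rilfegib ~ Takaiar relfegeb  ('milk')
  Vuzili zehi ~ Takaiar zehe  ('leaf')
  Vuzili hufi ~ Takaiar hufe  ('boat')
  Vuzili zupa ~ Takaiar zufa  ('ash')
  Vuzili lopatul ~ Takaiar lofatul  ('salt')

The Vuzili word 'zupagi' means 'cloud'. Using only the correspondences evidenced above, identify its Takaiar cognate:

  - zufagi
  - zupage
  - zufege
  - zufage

zufage

zupa ~ zufa, lopatul ~ lofatul — Vuzili p corresponds to Takaiar f between vowels (before a back vowel).
zehi ~ zehe, hufi ~ hufe — Vuzili i corresponds to Takaiar e word-finally.
Applying these to Vuzili 'zupagi':
  zupagi → zufagi   (p→f between vowels (before a back vowel))
  zufagi → zufage   (i→e word-finally)
So the Takaiar cognate is 'zufage'.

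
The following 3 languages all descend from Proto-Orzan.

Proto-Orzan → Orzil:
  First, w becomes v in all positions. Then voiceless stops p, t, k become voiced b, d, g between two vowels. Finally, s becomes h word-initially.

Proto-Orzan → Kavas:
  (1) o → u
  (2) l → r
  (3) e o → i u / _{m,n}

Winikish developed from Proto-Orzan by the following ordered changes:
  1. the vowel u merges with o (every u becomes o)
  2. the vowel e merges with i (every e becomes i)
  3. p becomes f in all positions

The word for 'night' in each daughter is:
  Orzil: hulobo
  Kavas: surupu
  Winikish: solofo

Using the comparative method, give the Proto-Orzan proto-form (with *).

*sulopo

Position 2: Orzil has u, Kavas has u, Winikish has o. Orzil preserves u here (none of its changes turn any other segment into u), so the proto-segment is *u.
Position 5: Orzil has b, Kavas has p, Winikish has f. Kavas preserves p here (none of its changes turn any other segment into p), so the proto-segment is *p.
Verify the candidate proto-form against each daughter:
Orzil: start from *sulopo.
  rule 1: no change — sulopo
  rule 2 (intervocalic voicing): sulopo → sulobo
  rule 3 (debuccalisation): sulobo → hulobo
  ⇒ Orzil hulobo
Kavas: *sulopo > sulupu > surupu  (by vowel merger, unconditioned shift)
Winikish: start from *sulopo.
  rule 1 (vowel merger): sulopo → solopo
  rule 2: no change — solopo
  rule 3 (unconditioned shift): solopo → solofo
  ⇒ Winikish solofo
Only *sulopo yields all of Orzil hulobo, Kavas surupu, Winikish solofo.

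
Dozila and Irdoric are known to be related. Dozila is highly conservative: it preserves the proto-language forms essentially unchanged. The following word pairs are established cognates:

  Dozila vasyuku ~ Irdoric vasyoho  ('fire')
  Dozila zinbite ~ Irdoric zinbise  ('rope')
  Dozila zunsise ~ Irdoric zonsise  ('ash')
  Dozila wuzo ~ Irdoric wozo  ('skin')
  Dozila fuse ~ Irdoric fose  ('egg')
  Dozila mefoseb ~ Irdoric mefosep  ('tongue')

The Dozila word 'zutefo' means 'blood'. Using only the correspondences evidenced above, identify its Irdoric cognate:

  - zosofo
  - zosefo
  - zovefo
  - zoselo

zosefo

vasyuku ~ vasyoho, wuzo ~ wozo — Dozila u corresponds to Irdoric o after a consonant, before a consonant other than r, m, n, p, b, f, v.
zinbite ~ zinbise — Dozila t corresponds to Irdoric s between vowels (before a front vowel).
Applying these to Dozila 'zutefo':
  zutefo → zotefo   (u→o after a consonant, before a consonant other than r, m, n, p, b, f, v)
  zotefo → zosefo   (t→s between vowels (before a front vowel))
So the Irdoric cognate is 'zosefo'.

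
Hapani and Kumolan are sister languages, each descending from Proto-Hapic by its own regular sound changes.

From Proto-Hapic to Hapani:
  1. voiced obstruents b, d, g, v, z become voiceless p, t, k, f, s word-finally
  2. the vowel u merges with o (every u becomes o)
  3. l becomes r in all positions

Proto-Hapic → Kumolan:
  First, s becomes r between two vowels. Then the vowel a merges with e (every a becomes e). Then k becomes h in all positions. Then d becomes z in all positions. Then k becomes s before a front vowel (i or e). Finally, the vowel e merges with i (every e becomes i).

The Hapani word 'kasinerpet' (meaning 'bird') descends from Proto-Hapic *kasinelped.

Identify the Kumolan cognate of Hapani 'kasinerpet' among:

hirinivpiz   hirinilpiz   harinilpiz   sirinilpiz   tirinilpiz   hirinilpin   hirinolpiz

Kumolan: *kasinelped
  kasinelped → karinelped   [rhotacism]
  karinelped → kerinelped   [vowel merger]
  kerinelped → herinelped   [unconditioned shift]
  herinelped → herinelpez   [unconditioned shift]
  herinelpez (rule 5 does not apply)
  herinelpez → hirinilpiz   [vowel merger]
  giving Kumolan hirinilpiz.
Only 'hirinilpiz' matches the regular Kumolan development of *kasinelped.

hirinilpiz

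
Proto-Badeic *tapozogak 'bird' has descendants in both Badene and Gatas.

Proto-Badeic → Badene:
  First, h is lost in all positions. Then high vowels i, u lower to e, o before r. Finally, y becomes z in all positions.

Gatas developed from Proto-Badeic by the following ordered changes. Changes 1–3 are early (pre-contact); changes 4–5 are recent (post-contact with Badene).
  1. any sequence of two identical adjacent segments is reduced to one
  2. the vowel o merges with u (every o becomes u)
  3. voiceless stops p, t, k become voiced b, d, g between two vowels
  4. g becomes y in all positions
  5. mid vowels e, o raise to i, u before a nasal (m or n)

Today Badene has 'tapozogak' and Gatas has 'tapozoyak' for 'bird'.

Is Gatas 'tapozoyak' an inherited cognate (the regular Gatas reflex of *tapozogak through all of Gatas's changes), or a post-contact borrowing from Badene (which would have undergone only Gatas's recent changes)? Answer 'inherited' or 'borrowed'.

If inherited, *tapozogak would pass through all of Gatas's changes:
Gatas: *tapozogak
  tapozogak (rule 1 does not apply)
  tapozogak → tapuzugak   [vowel merger]
  tapuzugak → tabuzugak   [intervocalic voicing]
  tabuzugak → tabuzuyak   [unconditioned shift]
  tabuzuyak (rule 5 does not apply)
  giving Gatas tabuzuyak.
If borrowed from Badene 'tapozogak' after the early changes, it would undergo only the recent ones:
  rule 4 (unconditioned shift): tapozogak → tapozoyak
  rule 5 (pre-nasal raising): no change (tapozoyak)
  ⇒ as a loan: tapozoyak
Gatas 'tapozoyak' matches the loan outcome 'tapozoyak', not the inherited 'tabuzuyak' — it skipped the early Gatas changes, so it was borrowed from Badene.

borrowed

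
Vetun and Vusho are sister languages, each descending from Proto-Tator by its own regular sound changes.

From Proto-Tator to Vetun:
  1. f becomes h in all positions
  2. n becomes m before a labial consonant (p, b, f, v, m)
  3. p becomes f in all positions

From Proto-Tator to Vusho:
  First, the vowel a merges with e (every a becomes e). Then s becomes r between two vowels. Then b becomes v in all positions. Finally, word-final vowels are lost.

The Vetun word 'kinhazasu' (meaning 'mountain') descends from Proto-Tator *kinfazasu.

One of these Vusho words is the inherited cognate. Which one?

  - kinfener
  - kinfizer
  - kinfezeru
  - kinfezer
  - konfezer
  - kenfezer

kinfezer

Vusho: *kinfazasu > kinfezesu > kinfezeru > kinfezer  (by vowel merger, rhotacism, apocope)
The other candidates each miss or misapply at least one Vusho change.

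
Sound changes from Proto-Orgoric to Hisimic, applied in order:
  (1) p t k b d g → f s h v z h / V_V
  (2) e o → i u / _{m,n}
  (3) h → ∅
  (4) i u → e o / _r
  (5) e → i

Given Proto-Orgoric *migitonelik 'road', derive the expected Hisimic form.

miisunilik

Hisimic: start from *migitonelik.
  rule 1 (intervocalic lenition): migitonelik → mihisonelik
  rule 2 (pre-nasal raising): mihisonelik → mihisunelik
  rule 3 (h-loss): mihisunelik → miisunelik
  rule 4: no change — miisunelik
  rule 5 (vowel merger): miisunelik → miisunilik
  ⇒ Hisimic miisunilik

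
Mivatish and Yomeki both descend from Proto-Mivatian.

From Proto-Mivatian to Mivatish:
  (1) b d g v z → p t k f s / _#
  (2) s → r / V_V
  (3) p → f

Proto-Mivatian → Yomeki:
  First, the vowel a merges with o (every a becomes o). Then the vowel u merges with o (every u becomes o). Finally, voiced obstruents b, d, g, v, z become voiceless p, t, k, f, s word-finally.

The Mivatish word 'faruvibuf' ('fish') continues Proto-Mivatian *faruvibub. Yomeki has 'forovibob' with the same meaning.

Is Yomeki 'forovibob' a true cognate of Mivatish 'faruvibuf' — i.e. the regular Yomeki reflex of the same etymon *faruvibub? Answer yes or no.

Derive the expected Yomeki reflex of *faruvibub:
Yomeki: start from *faruvibub.
  rule 1 (vowel merger): faruvibub → foruvibub
  rule 2 (vowel merger): foruvibub → forovibob
  rule 3 (final devoicing): forovibob → forovibop
  ⇒ Yomeki forovibop
The regular Yomeki reflex would be 'forovibop', but the attested form is 'forovibob'. The correspondence is irregular, so they are not cognates (the Yomeki form has a different source).

no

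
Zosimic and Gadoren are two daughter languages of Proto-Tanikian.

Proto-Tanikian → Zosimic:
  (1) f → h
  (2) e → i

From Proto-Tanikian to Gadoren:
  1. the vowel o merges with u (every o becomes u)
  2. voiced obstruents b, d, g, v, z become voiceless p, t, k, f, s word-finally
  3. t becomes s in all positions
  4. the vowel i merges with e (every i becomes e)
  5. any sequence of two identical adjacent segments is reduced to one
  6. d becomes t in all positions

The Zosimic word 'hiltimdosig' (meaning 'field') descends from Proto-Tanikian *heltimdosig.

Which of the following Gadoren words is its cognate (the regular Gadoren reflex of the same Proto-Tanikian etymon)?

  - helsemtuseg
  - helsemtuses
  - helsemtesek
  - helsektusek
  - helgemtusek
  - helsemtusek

Gadoren: start from *heltimdosig.
  rule 1 (vowel merger): heltimdosig → heltimdusig
  rule 2 (final devoicing): heltimdusig → heltimdusik
  rule 3 (unconditioned shift): heltimdusik → helsimdusik
  rule 4 (vowel merger): helsimdusik → helsemdusek
  rule 5: no change — helsemdusek
  rule 6 (unconditioned shift): helsemdusek → helsemtusek
  ⇒ Gadoren helsemtusek

helsemtusek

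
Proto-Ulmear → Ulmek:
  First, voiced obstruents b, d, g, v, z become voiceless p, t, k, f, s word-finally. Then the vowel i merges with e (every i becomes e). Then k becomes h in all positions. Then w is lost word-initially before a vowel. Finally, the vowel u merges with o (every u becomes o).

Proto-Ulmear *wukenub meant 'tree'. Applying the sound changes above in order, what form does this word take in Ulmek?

ohenop

Ulmek: start from *wukenub.
  rule 1 (final devoicing): wukenub → wukenup
  rule 2: no change — wukenup
  rule 3 (unconditioned shift): wukenup → wuhenup
  rule 4 (glide loss): wuhenup → uhenup
  rule 5 (vowel merger): uhenup → ohenop
  ⇒ Ulmek ohenop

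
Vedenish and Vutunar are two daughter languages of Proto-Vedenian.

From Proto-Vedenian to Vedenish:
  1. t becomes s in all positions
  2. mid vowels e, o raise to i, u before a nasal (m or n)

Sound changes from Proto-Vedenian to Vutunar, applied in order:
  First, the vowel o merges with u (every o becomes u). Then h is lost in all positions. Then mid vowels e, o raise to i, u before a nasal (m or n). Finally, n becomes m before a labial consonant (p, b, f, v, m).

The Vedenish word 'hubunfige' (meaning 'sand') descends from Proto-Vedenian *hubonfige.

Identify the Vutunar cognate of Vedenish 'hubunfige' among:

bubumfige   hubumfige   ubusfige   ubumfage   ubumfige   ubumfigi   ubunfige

Vutunar: *hubonfige
  hubonfige → hubunfige   [vowel merger]
  hubunfige → ubunfige   [h-loss]
  ubunfige (rule 3 does not apply)
  ubunfige → ubumfige   [nasal place assimilation]
  giving Vutunar ubumfige.
Only 'ubumfige' matches the regular Vutunar development of *hubonfige.

ubumfige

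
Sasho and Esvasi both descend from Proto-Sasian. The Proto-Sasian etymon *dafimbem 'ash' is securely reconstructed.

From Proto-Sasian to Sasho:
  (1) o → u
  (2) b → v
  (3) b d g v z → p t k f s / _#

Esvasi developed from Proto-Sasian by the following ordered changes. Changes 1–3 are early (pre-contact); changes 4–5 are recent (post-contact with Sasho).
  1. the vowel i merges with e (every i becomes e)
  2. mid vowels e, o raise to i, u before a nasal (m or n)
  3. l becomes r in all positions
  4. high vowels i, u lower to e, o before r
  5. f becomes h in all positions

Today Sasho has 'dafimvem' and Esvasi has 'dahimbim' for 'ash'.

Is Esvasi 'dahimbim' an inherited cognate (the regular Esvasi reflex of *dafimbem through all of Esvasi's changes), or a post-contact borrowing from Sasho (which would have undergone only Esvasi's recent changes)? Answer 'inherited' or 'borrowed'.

inherited

If inherited, *dafimbem would pass through all of Esvasi's changes:
Esvasi: *dafimbem
  dafimbem → dafembem   [vowel merger]
  dafembem → dafimbim   [pre-nasal raising]
  dafimbim (rule 3 does not apply)
  dafimbim (rule 4 does not apply)
  dafimbim → dahimbim   [unconditioned shift]
  giving Esvasi dahimbim.
If borrowed from Sasho 'dafimvem' after the early changes, it would undergo only the recent ones:
  rule 4 (pre-rhotic lowering): no change (dafimvem)
  rule 5 (unconditioned shift): dafimvem → dahimvem
  ⇒ as a loan: dahimvem
Esvasi 'dahimbim' matches the inherited outcome exactly, so it is an inherited cognate, not a loan.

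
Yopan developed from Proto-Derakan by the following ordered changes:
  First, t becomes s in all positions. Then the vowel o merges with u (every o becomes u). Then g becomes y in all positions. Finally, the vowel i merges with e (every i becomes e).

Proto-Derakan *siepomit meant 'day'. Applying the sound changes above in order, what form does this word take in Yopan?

seepumes

Yopan: start from *siepomit.
  rule 1 (unconditioned shift): siepomit → siepomis
  rule 2 (vowel merger): siepomis → siepumis
  rule 3: no change — siepumis
  rule 4 (vowel merger): siepumis → seepumes
  ⇒ Yopan seepumes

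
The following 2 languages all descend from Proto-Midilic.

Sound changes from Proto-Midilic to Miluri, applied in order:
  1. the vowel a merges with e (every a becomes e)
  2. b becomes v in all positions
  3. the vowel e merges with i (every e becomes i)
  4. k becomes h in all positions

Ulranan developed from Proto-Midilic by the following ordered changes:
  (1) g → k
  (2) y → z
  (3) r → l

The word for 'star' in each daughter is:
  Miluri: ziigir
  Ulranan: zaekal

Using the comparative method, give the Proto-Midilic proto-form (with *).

Position 5: Miluri has i, Ulranan has a. Ulranan preserves a here (none of its changes turn any other segment into a), so the proto-segment is *a.
Position 2: Miluri has i, Ulranan has a. Ulranan preserves a here (none of its changes turn any other segment into a), so the proto-segment is *a.
Verify the candidate proto-form against each daughter:
Miluri: start from *zaegar.
  rule 1 (vowel merger): zaegar → zeeger
  rule 2: no change — zeeger
  rule 3 (vowel merger): zeeger → ziigir
  rule 4: no change — ziigir
  ⇒ Miluri ziigir
Ulranan: *zaegar
  zaegar → zaekar   [unconditioned shift]
  zaekar (rule 2 does not apply)
  zaekar → zaekal   [unconditioned shift]
  giving Ulranan zaekal.
No other proto-form is consistent with every reflex, so the reconstruction is *zaegar.

*zaegar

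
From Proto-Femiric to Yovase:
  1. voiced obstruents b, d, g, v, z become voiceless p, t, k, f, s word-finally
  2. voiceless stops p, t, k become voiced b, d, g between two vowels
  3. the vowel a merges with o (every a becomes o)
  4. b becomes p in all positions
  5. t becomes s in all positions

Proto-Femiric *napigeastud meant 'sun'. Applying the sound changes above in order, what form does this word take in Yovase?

Yovase: *napigeastud > napigeastut > nabigeastut > nobigeostut > nopigeostut > nopigeossus  (by final devoicing, intervocalic voicing, vowel merger, unconditioned shift, unconditioned shift)

nopigeossus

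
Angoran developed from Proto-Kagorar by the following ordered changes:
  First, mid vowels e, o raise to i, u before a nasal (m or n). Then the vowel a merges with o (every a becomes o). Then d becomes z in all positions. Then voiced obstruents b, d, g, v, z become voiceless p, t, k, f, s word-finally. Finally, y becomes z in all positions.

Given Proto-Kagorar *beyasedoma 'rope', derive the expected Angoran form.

Angoran: start from *beyasedoma.
  rule 1 (pre-nasal raising): beyasedoma → beyaseduma
  rule 2 (vowel merger): beyaseduma → beyosedumo
  rule 3 (unconditioned shift): beyosedumo → beyosezumo
  rule 4: no change — beyosezumo
  rule 5 (unconditioned shift): beyosezumo → bezosezumo
  ⇒ Angoran bezosezumo

bezosezumo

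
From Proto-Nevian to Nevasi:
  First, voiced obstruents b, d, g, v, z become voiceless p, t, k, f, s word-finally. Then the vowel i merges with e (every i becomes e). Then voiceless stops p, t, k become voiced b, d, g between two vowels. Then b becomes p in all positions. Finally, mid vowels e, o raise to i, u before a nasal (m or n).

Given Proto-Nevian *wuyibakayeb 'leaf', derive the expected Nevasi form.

Nevasi: *wuyibakayeb
  wuyibakayeb → wuyibakayep   [final devoicing]
  wuyibakayep → wuyebakayep   [vowel merger]
  wuyebakayep → wuyebagayep   [intervocalic voicing]
  wuyebagayep → wuyepagayep   [unconditioned shift]
  wuyepagayep (rule 5 does not apply)
  giving Nevasi wuyepagayep.

wuyepagayep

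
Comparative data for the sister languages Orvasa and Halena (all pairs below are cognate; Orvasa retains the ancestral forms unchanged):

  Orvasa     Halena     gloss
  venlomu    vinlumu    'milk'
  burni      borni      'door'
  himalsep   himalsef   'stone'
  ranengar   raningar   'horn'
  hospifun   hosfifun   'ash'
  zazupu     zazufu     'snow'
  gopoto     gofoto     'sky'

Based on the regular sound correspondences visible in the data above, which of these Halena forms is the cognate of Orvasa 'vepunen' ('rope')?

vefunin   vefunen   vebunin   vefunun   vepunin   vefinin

zazupu ~ zazufu — Orvasa p corresponds to Halena f between vowels (before a back vowel).
venlomu ~ vinlumu, ranengar ~ raningar — Orvasa e corresponds to Halena i after a consonant, before a nasal.
Applying these to Orvasa 'vepunen':
  vepunen → vefunen   (p→f between vowels (before a back vowel))
  vefunen → vefunin   (e→i after a consonant, before a nasal)
So the Halena cognate is 'vefunin'.

vefunin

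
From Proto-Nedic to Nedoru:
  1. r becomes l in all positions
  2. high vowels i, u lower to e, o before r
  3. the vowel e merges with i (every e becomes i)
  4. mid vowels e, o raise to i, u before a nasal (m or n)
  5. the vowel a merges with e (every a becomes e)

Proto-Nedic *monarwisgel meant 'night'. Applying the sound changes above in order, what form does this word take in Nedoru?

munelwisgil

Nedoru: start from *monarwisgel.
  rule 1 (unconditioned shift): monarwisgel → monalwisgel
  rule 2: no change — monalwisgel
  rule 3 (vowel merger): monalwisgel → monalwisgil
  rule 4 (pre-nasal raising): monalwisgil → munalwisgil
  rule 5 (vowel merger): munalwisgil → munelwisgil
  ⇒ Nedoru munelwisgil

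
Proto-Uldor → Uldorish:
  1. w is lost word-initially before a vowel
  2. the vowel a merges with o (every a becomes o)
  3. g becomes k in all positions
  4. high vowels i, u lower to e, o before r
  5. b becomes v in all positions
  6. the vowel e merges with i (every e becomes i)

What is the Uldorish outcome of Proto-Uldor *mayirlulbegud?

moyirlulvikud

Uldorish: *mayirlulbegud
  mayirlulbegud (rule 1 does not apply)
  mayirlulbegud → moyirlulbegud   [vowel merger]
  moyirlulbegud → moyirlulbekud   [unconditioned shift]
  moyirlulbekud → moyerlulbekud   [pre-rhotic lowering]
  moyerlulbekud → moyerlulvekud   [unconditioned shift]
  moyerlulvekud → moyirlulvikud   [vowel merger]
  giving Uldorish moyirlulvikud.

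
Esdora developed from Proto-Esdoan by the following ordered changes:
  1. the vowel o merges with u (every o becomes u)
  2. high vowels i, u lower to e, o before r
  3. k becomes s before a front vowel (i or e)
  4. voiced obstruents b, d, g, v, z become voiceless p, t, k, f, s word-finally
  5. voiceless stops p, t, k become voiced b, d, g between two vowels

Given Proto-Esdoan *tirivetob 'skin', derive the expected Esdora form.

Esdora: *tirivetob > tirivetub > terivetub > terivetup > terivedup  (by vowel merger, pre-rhotic lowering, final devoicing, intervocalic voicing)

terivedup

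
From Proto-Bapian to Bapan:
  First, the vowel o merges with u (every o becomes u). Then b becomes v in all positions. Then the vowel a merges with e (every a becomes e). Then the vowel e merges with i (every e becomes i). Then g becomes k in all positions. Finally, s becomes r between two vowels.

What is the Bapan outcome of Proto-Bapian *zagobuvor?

Bapan: *zagobuvor > zagubuvur > zaguvuvur > zeguvuvur > ziguvuvur > zikuvuvur  (by vowel merger, unconditioned shift, vowel merger, vowel merger, unconditioned shift)

zikuvuvur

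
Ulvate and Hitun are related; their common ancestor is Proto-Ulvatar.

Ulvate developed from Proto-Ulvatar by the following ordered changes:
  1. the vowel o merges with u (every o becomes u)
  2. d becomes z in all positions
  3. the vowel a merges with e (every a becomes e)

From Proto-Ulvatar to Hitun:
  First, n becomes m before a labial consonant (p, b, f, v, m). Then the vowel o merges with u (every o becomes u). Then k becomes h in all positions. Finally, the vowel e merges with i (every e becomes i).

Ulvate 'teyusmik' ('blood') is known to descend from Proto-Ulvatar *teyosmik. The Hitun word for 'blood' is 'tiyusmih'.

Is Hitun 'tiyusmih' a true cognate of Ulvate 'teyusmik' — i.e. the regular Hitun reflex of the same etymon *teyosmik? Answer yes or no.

yes

Derive the expected Hitun reflex of *teyosmik:
Hitun: start from *teyosmik.
  rule 1: no change — teyosmik
  rule 2 (vowel merger): teyosmik → teyusmik
  rule 3 (unconditioned shift): teyusmik → teyusmih
  rule 4 (vowel merger): teyusmih → tiyusmih
  ⇒ Hitun tiyusmih
Hitun 'tiyusmih' matches the regular reflex exactly, so the pair is cognate.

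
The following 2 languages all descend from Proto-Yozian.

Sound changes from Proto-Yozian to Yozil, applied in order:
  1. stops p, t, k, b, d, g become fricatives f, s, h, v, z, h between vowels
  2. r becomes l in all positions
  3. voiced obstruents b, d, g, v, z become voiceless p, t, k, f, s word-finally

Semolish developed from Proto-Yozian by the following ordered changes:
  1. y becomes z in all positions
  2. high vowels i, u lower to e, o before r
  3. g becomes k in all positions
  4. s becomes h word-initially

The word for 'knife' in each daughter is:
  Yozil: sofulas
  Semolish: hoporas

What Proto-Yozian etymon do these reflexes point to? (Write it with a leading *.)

Position 5: Yozil has l, Semolish has r. Semolish preserves r here (none of its changes turn any other segment into r), so the proto-segment is *r.
Position 3: Yozil has f, Semolish has p. Semolish preserves p here (none of its changes turn any other segment into p), so the proto-segment is *p.
Verify the candidate proto-form against each daughter:
Yozil: *sopuras > sofuras > sofulas  (by intervocalic lenition, unconditioned shift)
Semolish: start from *sopuras.
  rule 1: no change — sopuras
  rule 2 (pre-rhotic lowering): sopuras → soporas
  rule 3: no change — soporas
  rule 4 (debuccalisation): soporas → hoporas
  ⇒ Semolish hoporas
No other proto-form is consistent with every reflex, so the reconstruction is *sopuras.

*sopuras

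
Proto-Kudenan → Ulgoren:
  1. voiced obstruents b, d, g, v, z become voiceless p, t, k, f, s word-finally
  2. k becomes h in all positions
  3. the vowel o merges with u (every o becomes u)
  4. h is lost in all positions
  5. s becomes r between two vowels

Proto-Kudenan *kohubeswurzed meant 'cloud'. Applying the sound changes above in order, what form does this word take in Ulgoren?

uubeswurzet

Ulgoren: *kohubeswurzed > kohubeswurzet > hohubeswurzet > huhubeswurzet > uubeswurzet  (by final devoicing, unconditioned shift, vowel merger, h-loss)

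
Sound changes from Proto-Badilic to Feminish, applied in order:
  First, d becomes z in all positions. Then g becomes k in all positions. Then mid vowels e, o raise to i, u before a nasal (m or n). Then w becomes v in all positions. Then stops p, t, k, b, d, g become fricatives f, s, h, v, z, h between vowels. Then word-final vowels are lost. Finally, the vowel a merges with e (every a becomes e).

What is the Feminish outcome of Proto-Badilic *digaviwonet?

zihevivunet

Feminish: start from *digaviwonet.
  rule 1 (unconditioned shift): digaviwonet → zigaviwonet
  rule 2 (unconditioned shift): zigaviwonet → zikaviwonet
  rule 3 (pre-nasal raising): zikaviwonet → zikaviwunet
  rule 4 (unconditioned shift): zikaviwunet → zikavivunet
  rule 5 (intervocalic lenition): zikavivunet → zihavivunet
  rule 6: no change — zihavivunet
  rule 7 (vowel merger): zihavivunet → zihevivunet
  ⇒ Feminish zihevivunet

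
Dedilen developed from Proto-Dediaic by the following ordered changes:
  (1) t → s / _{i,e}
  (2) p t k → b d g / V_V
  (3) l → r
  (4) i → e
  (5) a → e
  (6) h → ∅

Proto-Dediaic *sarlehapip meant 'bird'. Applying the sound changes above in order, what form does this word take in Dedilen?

serreebep

Dedilen: *sarlehapip > sarlehabip > sarrehabip > sarrehabep > serrehebep > serreebep  (by intervocalic voicing, unconditioned shift, vowel merger, vowel merger, h-loss)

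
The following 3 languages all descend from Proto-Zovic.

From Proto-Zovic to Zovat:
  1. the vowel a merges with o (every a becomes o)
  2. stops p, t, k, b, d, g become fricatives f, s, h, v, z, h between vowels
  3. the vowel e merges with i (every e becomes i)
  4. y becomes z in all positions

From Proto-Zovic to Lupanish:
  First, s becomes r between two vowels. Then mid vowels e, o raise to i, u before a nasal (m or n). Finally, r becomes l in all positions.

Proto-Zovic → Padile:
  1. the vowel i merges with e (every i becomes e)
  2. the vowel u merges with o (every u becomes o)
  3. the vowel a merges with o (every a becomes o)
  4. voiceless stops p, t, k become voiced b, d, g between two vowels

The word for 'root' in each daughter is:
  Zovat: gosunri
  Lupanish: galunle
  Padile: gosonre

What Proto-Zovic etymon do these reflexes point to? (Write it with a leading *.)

Position 6: Zovat has r, Lupanish has l, Padile has r. Zovat preserves r here (none of its changes turn any other segment into r), so the proto-segment is *r.
Position 7: Zovat has i, Lupanish has e, Padile has e. Lupanish preserves e here (none of its changes turn any other segment into e), so the proto-segment is *e.
Position 2: Zovat has o, Lupanish has a, Padile has o. Lupanish preserves a here (none of its changes turn any other segment into a), so the proto-segment is *a.
This points to *gasunre. Verify forward in each daughter:
Zovat: *gasunre > gosunre > gosunri  (by vowel merger, vowel merger)
Lupanish: *gasunre
  gasunre → garunre   [rhotacism]
  garunre (rule 2 does not apply)
  garunre → galunle   [unconditioned shift]
  giving Lupanish galunle.
Padile: *gasunre > gasonre > gosonre  (by vowel merger, vowel merger)
*gasunre is the unique common source.

*gasunre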